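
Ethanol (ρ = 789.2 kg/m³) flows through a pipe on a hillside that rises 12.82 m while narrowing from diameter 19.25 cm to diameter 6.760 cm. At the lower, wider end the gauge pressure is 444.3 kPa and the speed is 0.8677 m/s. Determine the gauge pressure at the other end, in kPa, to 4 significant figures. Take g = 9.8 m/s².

P₂ ≈ 325.9 kPa

Continuity gives A₁v₁ = A₂v₂, so v₂ = (291.0 cm²)/(35.89 cm²) × 0.8677 m/s = 7.036 m/s.
Bernoulli: P₁ + ½ρv₁² + ρg h₁ = P₂ + ½ρv₂² + ρg h₂, so P₂ = P₁ + ½ρ(v₁² − v₂²) − ρg(h₂ − h₁).
P₂ = 444300 + ½·789.2·(0.8677² − 7.036²) − 789.2·9.8·(+12.82) = 444300 + (-19240) − (99150) = 325900 Pa.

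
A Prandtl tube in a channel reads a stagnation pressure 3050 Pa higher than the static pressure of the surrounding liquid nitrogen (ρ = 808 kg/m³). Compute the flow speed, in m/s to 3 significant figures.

v ≈ 2.75 m/s

The dynamic pressure equals the rise in static pressure at the stagnation point: ΔP = ½ρv².
v = √(2ΔP/ρ) = √(2·3050/808) = 2.75 m/s.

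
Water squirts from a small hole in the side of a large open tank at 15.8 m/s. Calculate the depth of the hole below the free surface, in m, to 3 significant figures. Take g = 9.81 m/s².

h ≈ 12.7 m

Torricelli: v = √(2gh), so h = v²/(2g).
h = 15.8²/(2·9.81) = 250/19.62 = 12.7 m.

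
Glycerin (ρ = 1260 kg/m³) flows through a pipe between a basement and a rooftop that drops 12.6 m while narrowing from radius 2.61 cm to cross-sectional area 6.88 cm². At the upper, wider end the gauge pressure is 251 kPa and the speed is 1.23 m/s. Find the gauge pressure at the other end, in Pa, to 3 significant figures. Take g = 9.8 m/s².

P₂ ≈ 398000 Pa

The volume flow rate is constant, so v₂ = (A₁/A₂)v₁ = (21.4/6.88)·1.23 = 3.83 m/s.
Applying Bernoulli between the two ends and solving for P₂: P₂ = P₁ + ½ρ(v₁² − v₂²) − ρgΔh.
P₂ = 251000 + ½·1260·(1.23² − 3.83²) − 1260·9.8·(−12.6) = 251000 + (-8270) − (-156000) = 398000 Pa.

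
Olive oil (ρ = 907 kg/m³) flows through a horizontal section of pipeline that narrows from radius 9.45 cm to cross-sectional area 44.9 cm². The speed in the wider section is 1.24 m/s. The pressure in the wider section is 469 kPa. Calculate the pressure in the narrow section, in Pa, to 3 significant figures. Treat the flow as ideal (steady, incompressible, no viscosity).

P₂ = 442000 Pa

By continuity, v₂ = v₁·A₁/A₂ = 1.24·(281/44.9) = 7.75 m/s.
The pipe is horizontal, so Bernoulli reduces to P₁ + ½ρv₁² = P₂ + ½ρv₂².
P₂ = P₁ − ½ρ(v₂² − v₁²) = 469000 − ½·907·(7.75² − 1.24²) = 469000 − 26500 = 442000 Pa.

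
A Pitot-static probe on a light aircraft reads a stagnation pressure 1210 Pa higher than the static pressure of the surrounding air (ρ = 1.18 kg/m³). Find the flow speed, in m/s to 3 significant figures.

The dynamic pressure equals the rise in static pressure at the stagnation point: ΔP = ½ρv².
v = √(2ΔP/ρ) = √(2·1210/1.18) = 45.3 m/s.

v = 45.3 m/s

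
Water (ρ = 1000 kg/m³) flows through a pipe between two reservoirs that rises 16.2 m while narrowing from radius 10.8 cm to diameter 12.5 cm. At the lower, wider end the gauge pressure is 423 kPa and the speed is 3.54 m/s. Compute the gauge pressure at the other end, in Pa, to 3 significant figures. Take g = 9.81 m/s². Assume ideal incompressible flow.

P₂ = 214000 Pa

Mass conservation (A₁v₁ = A₂v₂) gives v₂ = 3.54 × 366/123 = 10.6 m/s.
Energy conservation along the streamline gives P₂ = P₁ − ½ρ(v₂² − v₁²) − ρg(h₂ − h₁).
P₂ = 423000 + ½·1000·(3.54² − 10.6²) − 1000·9.81·(+16.2) = 423000 + (-49600) − (159000) = 214000 Pa.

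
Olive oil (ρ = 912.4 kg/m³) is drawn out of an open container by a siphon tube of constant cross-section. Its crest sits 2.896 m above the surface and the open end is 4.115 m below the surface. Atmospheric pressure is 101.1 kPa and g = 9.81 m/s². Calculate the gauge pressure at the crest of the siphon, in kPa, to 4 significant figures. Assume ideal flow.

The outlet speed comes from Torricelli: v = √(2g·4.115) = 8.985 m/s.
The bore is uniform, so the speed at the crest is the same v. Bernoulli surface→crest: P_atm = P_top + ½ρv² + ρg·h_top.
P_top = 101100 − ½·912.4·8.985² − 912.4·9.81·2.896 = 38350 Pa. So P_gauge = P_top − P_atm = -62750 Pa.

-62.75 kPa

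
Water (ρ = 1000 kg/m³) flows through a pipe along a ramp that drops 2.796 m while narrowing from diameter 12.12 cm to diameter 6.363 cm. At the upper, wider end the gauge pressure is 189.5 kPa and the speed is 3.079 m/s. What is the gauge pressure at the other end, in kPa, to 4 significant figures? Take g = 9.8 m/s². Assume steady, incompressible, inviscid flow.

159.2 kPa

The volume flow rate is constant, so v₂ = (A₁/A₂)v₁ = (115.4/31.80)·3.079 = 11.17 m/s.
Bernoulli: P₁ + ½ρv₁² + ρg h₁ = P₂ + ½ρv₂² + ρg h₂, so P₂ = P₁ + ½ρ(v₁² − v₂²) − ρg(h₂ − h₁).
P₂ = 189500 + ½·1000·(3.079² − 11.17²) − 1000·9.8·(−2.796) = 189500 + (-57660) − (-27400) = 159200 Pa.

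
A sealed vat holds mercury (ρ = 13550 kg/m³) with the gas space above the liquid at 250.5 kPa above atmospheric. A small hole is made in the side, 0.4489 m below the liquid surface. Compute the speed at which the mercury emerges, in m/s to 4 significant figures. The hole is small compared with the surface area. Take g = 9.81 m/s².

Take point 1 at the surface (v₁ ≈ 0) and point 2 at the hole (at atmospheric pressure). Bernoulli: P₁ + ρg h = P_atm + ½ρv₂².
With P₁ − P_atm = 250500 Pa, v₂ = √(2gh + 2ΔP/ρ) = √(2·9.81·0.4489 + 2·250500/13550) = 6.766 m/s.

v ≈ 6.766 m/s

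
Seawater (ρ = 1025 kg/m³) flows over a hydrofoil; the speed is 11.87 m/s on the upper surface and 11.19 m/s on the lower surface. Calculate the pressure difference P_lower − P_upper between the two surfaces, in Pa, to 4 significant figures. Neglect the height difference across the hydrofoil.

The pressure is lower where the speed is higher: ΔP = ½ρ(v_up² − v_low²).
ΔP = ½·1025·(11.87² − 11.19²) = 8036 Pa.

8036 Pa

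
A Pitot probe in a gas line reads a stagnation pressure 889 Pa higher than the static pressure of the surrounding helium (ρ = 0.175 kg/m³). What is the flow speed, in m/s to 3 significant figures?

Bernoulli between the free stream and the stagnation point: ½ρv² = P_stag − P_static.
v = √(2ΔP/ρ) = √(2·889/0.175) = 101 m/s.

v ≈ 101 m/s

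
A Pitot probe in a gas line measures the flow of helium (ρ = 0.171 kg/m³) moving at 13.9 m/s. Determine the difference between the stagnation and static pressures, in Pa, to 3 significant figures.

ΔP ≈ 16.5 Pa

Bernoulli between the free stream and the stagnation point: ½ρv² = P_stag − P_static.
ΔP = ½·0.171·13.9² = 16.5 Pa.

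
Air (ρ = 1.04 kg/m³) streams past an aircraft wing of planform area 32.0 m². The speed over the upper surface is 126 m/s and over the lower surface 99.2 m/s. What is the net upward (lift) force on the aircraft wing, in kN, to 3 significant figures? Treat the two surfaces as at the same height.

F = 100 kN

The faster flow above has the lower pressure; Bernoulli (same height) gives ΔP = ½ρ(v_up² − v_low²).
ΔP = ½·1.04·(126² − 99.2²) = 3140 Pa.
Lift = ΔP · A = 3140 × 32.0 = 100000 N.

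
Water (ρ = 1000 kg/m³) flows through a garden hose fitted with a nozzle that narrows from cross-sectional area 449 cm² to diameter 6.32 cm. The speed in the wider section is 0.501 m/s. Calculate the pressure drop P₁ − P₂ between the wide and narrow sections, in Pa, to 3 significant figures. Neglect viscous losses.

25600 Pa

Continuity gives A₁v₁ = A₂v₂, so v₂ = (449 cm²)/(31.4 cm²) × 0.501 m/s = 7.17 m/s.
Along the horizontal streamline, P + ½ρv² is constant.
P₁ − P₂ = ½·1000·(7.17² − 0.501²) = ½·1000·51.2 = 25600 Pa.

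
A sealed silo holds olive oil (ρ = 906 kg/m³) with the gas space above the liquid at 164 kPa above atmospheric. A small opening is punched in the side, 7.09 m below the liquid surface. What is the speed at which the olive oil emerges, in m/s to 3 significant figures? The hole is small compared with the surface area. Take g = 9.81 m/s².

v ≈ 22.4 m/s

Take point 1 at the surface (v₁ ≈ 0) and point 2 at the hole (at atmospheric pressure). Bernoulli: P₁ + ρg h = P_atm + ½ρv₂².
With P₁ − P_atm = 164000 Pa, v₂ = √(2gh + 2ΔP/ρ) = √(2·9.81·7.09 + 2·164000/906) = 22.4 m/s.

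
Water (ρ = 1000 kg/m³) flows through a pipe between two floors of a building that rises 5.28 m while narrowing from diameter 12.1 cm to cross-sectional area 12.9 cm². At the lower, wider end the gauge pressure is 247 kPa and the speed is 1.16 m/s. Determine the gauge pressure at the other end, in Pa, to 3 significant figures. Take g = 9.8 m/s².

P₂ ≈ 142000 Pa

By continuity, v₂ = v₁·A₁/A₂ = 1.16·(115/12.9) = 10.3 m/s.
Energy conservation along the streamline gives P₂ = P₁ − ½ρ(v₂² − v₁²) − ρg(h₂ − h₁).
P₂ = 247000 + ½·1000·(1.16² − 10.3²) − 1000·9.8·(+5.28) = 247000 + (-52800) − (51700) = 142000 Pa.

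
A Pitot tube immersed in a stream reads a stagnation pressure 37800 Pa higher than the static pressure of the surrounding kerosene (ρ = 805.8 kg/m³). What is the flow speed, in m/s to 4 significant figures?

v = 9.686 m/s

At the stagnation point the flow is brought to rest, so Bernoulli gives P_stag − P_static = ½ρv².
v = √(2ΔP/ρ) = √(2·37800/805.8) = 9.686 m/s.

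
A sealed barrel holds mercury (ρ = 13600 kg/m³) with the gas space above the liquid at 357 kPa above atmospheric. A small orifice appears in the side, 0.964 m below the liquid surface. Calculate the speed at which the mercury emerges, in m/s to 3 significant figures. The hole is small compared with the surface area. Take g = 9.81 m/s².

Take point 1 at the surface (v₁ ≈ 0) and point 2 at the hole (at atmospheric pressure). Bernoulli: P₁ + ρg h = P_atm + ½ρv₂².
With P₁ − P_atm = 357000 Pa, v₂ = √(2gh + 2ΔP/ρ) = √(2·9.81·0.964 + 2·357000/13600) = 8.45 m/s.

v ≈ 8.45 m/s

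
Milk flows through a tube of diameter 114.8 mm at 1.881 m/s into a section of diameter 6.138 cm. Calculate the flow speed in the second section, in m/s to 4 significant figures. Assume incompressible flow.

Continuity gives A₁v₁ = A₂v₂, so v₂ = (103.5 cm²)/(29.59 cm²) × 1.881 m/s = 6.580 m/s.

v₂ = 6.580 m/s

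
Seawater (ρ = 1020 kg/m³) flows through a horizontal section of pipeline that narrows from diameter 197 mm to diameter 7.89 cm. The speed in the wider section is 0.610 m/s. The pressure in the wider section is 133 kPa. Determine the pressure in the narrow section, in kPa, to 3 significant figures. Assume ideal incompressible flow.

The volume flow rate is constant, so v₂ = (A₁/A₂)v₁ = (305/48.9)·0.610 = 3.80 m/s.
With no height change, Bernoulli's equation is P₁ + ½ρv₁² = P₂ + ½ρv₂².
P₂ = P₁ − ½ρ(v₂² − v₁²) = 133000 − ½·1020·(3.80² − 0.610²) = 133000 − 7190 = 126000 Pa.

P₂ ≈ 126 kPa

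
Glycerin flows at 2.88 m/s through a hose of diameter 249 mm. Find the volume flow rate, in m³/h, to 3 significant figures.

505 m³/h

Q = A·v = 0.0487 m² × 2.88 m/s = 0.140 m³/s.
Converting: 0.140 m³/s × 3600 = 505 m³/h.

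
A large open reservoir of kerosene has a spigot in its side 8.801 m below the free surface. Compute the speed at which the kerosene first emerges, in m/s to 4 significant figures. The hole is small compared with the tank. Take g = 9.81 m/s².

With the surface at rest and both surface and jet at atmospheric pressure, Bernoulli gives ρg h = ½ρv², so v = √(2gh) = √(2·9.81·8.801) = 13.14 m/s.

v ≈ 13.14 m/s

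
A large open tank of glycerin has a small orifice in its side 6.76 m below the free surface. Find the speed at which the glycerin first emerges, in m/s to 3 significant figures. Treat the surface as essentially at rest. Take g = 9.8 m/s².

The surface is effectively still and both ends are open, so ½v² = gh and v = √(2·9.8·6.76) = 11.5 m/s.

v = 11.5 m/s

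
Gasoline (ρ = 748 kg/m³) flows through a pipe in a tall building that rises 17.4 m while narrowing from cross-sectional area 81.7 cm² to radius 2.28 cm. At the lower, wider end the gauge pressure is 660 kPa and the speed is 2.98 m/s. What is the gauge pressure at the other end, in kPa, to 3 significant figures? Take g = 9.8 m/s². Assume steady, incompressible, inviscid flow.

Continuity gives A₁v₁ = A₂v₂, so v₂ = (81.7 cm²)/(16.3 cm²) × 2.98 m/s = 14.9 m/s.
Energy conservation along the streamline gives P₂ = P₁ − ½ρ(v₂² − v₁²) − ρg(h₂ − h₁).
P₂ = 660000 + ½·748·(2.98² − 14.9²) − 748·9.8·(+17.4) = 660000 + (-79800) − (128000) = 453000 Pa.

P₂ ≈ 453 kPa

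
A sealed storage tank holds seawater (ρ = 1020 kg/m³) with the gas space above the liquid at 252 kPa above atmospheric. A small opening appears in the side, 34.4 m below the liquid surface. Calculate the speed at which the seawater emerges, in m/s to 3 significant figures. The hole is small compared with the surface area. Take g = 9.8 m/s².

v ≈ 34.2 m/s

Take point 1 at the surface (v₁ ≈ 0) and point 2 at the hole (at atmospheric pressure). Bernoulli: P₁ + ρg h = P_atm + ½ρv₂².
With P₁ − P_atm = 252000 Pa, v₂ = √(2gh + 2ΔP/ρ) = √(2·9.8·34.4 + 2·252000/1020) = 34.2 m/s.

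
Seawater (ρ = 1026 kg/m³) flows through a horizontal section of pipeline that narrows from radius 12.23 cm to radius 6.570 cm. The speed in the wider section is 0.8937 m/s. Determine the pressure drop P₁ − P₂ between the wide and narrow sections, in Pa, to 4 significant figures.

ΔP = 4510 Pa

Continuity gives A₁v₁ = A₂v₂, so v₂ = (469.9 cm²)/(135.6 cm²) × 0.8937 m/s = 3.097 m/s.
Bernoulli (h₁ = h₂): P₁ − P₂ = ½ρ(v₂² − v₁²).
P₁ − P₂ = ½·1026·(3.097² − 0.8937²) = ½·1026·8.792 = 4510 Pa.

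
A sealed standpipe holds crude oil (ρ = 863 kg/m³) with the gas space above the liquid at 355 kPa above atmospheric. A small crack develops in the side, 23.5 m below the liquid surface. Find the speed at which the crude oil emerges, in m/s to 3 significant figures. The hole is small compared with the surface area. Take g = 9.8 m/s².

Take point 1 at the surface (v₁ ≈ 0) and point 2 at the hole (at atmospheric pressure). Bernoulli: P₁ + ρg h = P_atm + ½ρv₂².
With P₁ − P_atm = 355000 Pa, v₂ = √(2gh + 2ΔP/ρ) = √(2·9.8·23.5 + 2·355000/863) = 35.8 m/s.

v = 35.8 m/s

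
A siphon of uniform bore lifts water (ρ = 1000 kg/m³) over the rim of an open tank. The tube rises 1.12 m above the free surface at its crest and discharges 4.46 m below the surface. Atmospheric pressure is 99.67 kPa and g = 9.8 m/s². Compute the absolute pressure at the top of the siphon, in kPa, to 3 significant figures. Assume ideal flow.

45.0 kPa

From the surface to the outlet (both open to atmosphere, surface at rest): v = √(2g·h_out) = √(2·9.8·4.46) = 9.35 m/s.
The bore is uniform, so the speed at the crest is the same v. Bernoulli surface→crest: P_atm = P_top + ½ρv² + ρg·h_top.
P_top = 99670 − ½·1000·9.35² − 1000·9.8·1.12 = 45000 Pa.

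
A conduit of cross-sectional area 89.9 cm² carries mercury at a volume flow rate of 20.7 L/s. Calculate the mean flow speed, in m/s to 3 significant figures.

v = 2.30 m/s

Q = 20.7 L/s = 0.0207 m³/s.
v = Q/A = 0.0207 / 0.00899 = 2.30 m/s.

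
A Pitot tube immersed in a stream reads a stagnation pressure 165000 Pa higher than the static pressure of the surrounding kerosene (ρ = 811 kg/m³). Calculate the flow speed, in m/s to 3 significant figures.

v = 20.2 m/s

At the stagnation point the flow is brought to rest, so Bernoulli gives P_stag − P_static = ½ρv².
v = √(2ΔP/ρ) = √(2·165000/811) = 20.2 m/s.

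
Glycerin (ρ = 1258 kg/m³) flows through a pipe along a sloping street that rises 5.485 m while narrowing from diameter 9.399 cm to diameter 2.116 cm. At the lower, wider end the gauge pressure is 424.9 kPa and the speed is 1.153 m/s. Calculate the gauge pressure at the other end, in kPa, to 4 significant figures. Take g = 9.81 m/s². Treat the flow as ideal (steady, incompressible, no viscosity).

Continuity gives A₁v₁ = A₂v₂, so v₂ = (69.38 cm²)/(3.517 cm²) × 1.153 m/s = 22.75 m/s.
Energy conservation along the streamline gives P₂ = P₁ − ½ρ(v₂² − v₁²) − ρg(h₂ − h₁).
P₂ = 424900 + ½·1258·(1.153² − 22.75²) − 1258·9.81·(+5.485) = 424900 + (-324700) − (67690) = 32530 Pa.

P₂ ≈ 32.53 kPa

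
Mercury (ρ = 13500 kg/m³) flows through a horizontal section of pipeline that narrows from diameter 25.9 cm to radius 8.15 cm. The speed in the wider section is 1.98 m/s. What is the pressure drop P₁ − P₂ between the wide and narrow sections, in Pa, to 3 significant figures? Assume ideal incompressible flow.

ΔP ≈ 142000 Pa

By continuity, v₂ = v₁·A₁/A₂ = 1.98·(527/209) = 5.00 m/s.
Bernoulli (h₁ = h₂): P₁ − P₂ = ½ρ(v₂² − v₁²).
P₁ − P₂ = ½·13500·(5.00² − 1.98²) = ½·13500·21.1 = 142000 Pa.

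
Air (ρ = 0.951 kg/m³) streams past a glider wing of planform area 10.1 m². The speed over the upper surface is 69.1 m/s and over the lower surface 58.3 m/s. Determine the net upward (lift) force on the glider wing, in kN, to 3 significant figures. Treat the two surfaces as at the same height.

From P + ½ρv² = const at equal height, P_low − P_up = ½ρ(v_up² − v_low²).
ΔP = ½·0.951·(69.1² − 58.3²) = 654 Pa.
Lift = ΔP · A = 654 × 10.1 = 6610 N.

F ≈ 6.61 kN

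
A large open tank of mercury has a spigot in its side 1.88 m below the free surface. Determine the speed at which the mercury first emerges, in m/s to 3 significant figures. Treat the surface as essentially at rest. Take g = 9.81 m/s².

The surface is effectively still and both ends are open, so ½v² = gh and v = √(2·9.81·1.88) = 6.07 m/s.

v = 6.07 m/s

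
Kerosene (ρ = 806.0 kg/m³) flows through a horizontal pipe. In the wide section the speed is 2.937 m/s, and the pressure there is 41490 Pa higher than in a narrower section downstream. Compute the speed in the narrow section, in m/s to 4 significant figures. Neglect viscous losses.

v₂ ≈ 10.56 m/s

With h₁ = h₂, rearranging Bernoulli gives v₂ = √(v₁² + 2ΔP/ρ).
v₂ = √(2.937² + 2·41490/806.0) = √(8.626 + 103.0) = 10.56 m/s.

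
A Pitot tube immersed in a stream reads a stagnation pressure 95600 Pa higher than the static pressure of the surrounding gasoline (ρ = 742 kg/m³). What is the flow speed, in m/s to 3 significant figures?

16.1 m/s

Bernoulli between the free stream and the stagnation point: ½ρv² = P_stag − P_static.
v = √(2ΔP/ρ) = √(2·95600/742) = 16.1 m/s.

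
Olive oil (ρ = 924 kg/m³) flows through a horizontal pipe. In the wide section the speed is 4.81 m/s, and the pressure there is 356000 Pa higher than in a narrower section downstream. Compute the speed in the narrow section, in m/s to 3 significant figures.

28.2 m/s

Horizontal Bernoulli: P₁ + ½ρv₁² = P₂ + ½ρv₂², so v₂² = v₁² + 2(P₁ − P₂)/ρ.
v₂ = √(4.81² + 2·356000/924) = √(23.1 + 771) = 28.2 m/s.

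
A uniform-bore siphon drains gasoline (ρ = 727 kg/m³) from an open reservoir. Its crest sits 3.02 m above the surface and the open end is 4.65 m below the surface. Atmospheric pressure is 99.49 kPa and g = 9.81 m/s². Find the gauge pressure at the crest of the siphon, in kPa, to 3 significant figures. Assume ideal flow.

The outlet speed comes from Torricelli: v = √(2g·4.65) = 9.55 m/s.
Continuity keeps v the same throughout the tube; from surface to crest, P_atm + 0 = P_top + ½ρv² + ρg·h_top.
P_top = 99490 − ½·727·9.55² − 727·9.81·3.02 = 44800 Pa. So P_gauge = P_top − P_atm = -54700 Pa.

P_gauge ≈ -54.7 kPa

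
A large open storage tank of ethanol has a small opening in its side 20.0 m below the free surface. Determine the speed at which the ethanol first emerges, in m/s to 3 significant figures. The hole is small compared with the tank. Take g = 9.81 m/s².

v ≈ 19.8 m/s

Bernoulli from surface to hole (P equal, v_surface ≈ 0): v = √(2gh) = √(2×9.81×20.0) = 19.8 m/s.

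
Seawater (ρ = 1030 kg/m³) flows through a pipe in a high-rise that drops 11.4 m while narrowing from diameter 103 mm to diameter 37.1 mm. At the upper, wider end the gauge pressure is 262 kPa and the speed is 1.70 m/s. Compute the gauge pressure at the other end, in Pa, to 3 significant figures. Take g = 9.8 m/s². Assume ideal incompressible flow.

By continuity, v₂ = v₁·A₁/A₂ = 1.70·(83.3/10.8) = 13.1 m/s.
Energy conservation along the streamline gives P₂ = P₁ − ½ρ(v₂² − v₁²) − ρg(h₂ − h₁).
P₂ = 262000 + ½·1030·(1.70² − 13.1²) − 1030·9.8·(−11.4) = 262000 + (-86900) − (-115000) = 290000 Pa.

P₂ ≈ 290000 Pa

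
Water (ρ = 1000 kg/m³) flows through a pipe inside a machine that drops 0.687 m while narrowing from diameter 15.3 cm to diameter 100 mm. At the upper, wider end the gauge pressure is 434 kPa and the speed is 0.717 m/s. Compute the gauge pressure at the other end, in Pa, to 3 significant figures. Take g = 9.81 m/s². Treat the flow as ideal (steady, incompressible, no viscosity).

The volume flow rate is constant, so v₂ = (A₁/A₂)v₁ = (184/78.5)·0.717 = 1.68 m/s.
Energy conservation along the streamline gives P₂ = P₁ − ½ρ(v₂² − v₁²) − ρg(h₂ − h₁).
P₂ = 434000 + ½·1000·(0.717² − 1.68²) − 1000·9.81·(−0.687) = 434000 + (-1150) − (-6740) = 440000 Pa.

P₂ = 440000 Pa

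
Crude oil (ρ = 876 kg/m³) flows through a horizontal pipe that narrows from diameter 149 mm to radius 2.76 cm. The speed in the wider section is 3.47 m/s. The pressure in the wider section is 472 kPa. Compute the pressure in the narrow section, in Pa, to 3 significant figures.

By continuity, v₂ = v₁·A₁/A₂ = 3.47·(174/23.9) = 25.3 m/s.
The pipe is horizontal, so Bernoulli reduces to P₁ + ½ρv₁² = P₂ + ½ρv₂².
P₂ = P₁ − ½ρ(v₂² − v₁²) = 472000 − ½·876·(25.3² − 3.47²) = 472000 − 275000 = 197000 Pa.

P₂ = 197000 Pa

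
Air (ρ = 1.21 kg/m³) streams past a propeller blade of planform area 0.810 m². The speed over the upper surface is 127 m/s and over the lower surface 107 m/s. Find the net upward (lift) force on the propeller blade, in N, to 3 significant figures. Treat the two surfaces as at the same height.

2290 N

The faster flow above has the lower pressure; Bernoulli (same height) gives ΔP = ½ρ(v_up² − v_low²).
ΔP = ½·1.21·(127² − 107²) = 2830 Pa.
Lift = ΔP · A = 2830 × 0.810 = 2290 N.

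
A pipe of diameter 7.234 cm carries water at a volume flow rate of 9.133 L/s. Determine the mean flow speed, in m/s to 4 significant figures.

Q = 9.133 L/s = 0.009133 m³/s.
v = Q/A = 0.009133 / 0.004110 = 2.222 m/s.

2.222 m/s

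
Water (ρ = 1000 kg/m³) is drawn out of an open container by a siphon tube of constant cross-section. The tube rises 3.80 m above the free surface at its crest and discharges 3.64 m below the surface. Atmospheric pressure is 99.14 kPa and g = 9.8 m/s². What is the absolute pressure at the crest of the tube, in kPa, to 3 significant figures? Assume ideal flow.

From the surface to the outlet (both open to atmosphere, surface at rest): v = √(2g·h_out) = √(2·9.8·3.64) = 8.45 m/s.
With constant cross-section the crest speed equals v; applying Bernoulli from the surface up to the crest, P_top = P_atm − ½ρv² − ρg·h_top.
P_top = 99140 − ½·1000·8.45² − 1000·9.8·3.80 = 26200 Pa.

P_top ≈ 26.2 kPa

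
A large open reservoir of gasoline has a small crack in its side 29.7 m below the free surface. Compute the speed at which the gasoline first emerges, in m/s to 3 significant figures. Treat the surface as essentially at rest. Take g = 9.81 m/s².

The surface is effectively still and both ends are open, so ½v² = gh and v = √(2·9.81·29.7) = 24.1 m/s.

24.1 m/s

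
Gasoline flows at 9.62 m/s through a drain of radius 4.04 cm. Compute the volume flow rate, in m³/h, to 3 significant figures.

Q ≈ 178 m³/h

Q = A·v = 0.00513 m² × 9.62 m/s = 0.0493 m³/s.
Converting: 0.0493 m³/s × 3600 = 178 m³/h.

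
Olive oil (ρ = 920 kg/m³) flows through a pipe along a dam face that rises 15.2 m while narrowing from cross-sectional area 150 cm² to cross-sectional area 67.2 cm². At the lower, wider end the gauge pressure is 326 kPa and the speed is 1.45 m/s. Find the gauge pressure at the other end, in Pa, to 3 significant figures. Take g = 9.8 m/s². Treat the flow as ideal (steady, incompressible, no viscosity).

P₂ = 185000 Pa

By continuity, v₂ = v₁·A₁/A₂ = 1.45·(150/67.2) = 3.24 m/s.
Energy conservation along the streamline gives P₂ = P₁ − ½ρ(v₂² − v₁²) − ρg(h₂ − h₁).
P₂ = 326000 + ½·920·(1.45² − 3.24²) − 920·9.8·(+15.2) = 326000 + (-3850) − (137000) = 185000 Pa.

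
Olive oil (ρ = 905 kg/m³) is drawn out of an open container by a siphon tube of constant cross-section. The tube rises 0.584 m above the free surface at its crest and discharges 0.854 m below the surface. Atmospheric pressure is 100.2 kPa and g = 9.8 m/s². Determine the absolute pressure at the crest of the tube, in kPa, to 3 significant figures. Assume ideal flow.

87.4 kPa

The outlet speed comes from Torricelli: v = √(2g·0.854) = 4.09 m/s.
With constant cross-section the crest speed equals v; applying Bernoulli from the surface up to the crest, P_top = P_atm − ½ρv² − ρg·h_top.
P_top = 100200 − ½·905·4.09² − 905·9.8·0.584 = 87400 Pa.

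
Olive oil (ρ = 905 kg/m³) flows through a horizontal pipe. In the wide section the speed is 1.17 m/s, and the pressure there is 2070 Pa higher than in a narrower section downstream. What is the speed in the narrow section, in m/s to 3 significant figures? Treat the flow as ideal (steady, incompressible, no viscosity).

v₂ ≈ 2.44 m/s

Horizontal Bernoulli: P₁ + ½ρv₁² = P₂ + ½ρv₂², so v₂² = v₁² + 2(P₁ − P₂)/ρ.
v₂ = √(1.17² + 2·2070/905) = √(1.37 + 4.57) = 2.44 m/s.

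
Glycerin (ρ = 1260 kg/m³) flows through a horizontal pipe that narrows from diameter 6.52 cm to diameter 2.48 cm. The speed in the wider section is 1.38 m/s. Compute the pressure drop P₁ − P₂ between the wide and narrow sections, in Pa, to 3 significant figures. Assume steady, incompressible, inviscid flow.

ΔP ≈ 56100 Pa

By continuity, v₂ = v₁·A₁/A₂ = 1.38·(33.4/4.83) = 9.54 m/s.
Bernoulli (h₁ = h₂): P₁ − P₂ = ½ρ(v₂² − v₁²).
P₁ − P₂ = ½·1260·(9.54² − 1.38²) = ½·1260·89.1 = 56100 Pa.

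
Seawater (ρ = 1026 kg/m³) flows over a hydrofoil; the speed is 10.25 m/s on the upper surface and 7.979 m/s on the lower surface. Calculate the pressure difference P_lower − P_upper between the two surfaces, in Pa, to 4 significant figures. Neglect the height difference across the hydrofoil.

ΔP ≈ 21240 Pa

Bernoulli (same height): P_lower − P_upper = ½ρ(v_upper² − v_lower²).
ΔP = ½·1026·(10.25² − 7.979²) = 21240 Pa.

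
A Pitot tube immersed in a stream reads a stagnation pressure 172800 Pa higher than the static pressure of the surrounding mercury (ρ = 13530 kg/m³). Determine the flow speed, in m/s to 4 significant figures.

v ≈ 5.054 m/s

Bernoulli between the free stream and the stagnation point: ½ρv² = P_stag − P_static.
v = √(2ΔP/ρ) = √(2·172800/13530) = 5.054 m/s.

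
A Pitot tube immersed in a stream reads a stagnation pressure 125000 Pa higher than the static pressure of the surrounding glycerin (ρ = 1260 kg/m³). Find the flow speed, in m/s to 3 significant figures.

Bernoulli between the free stream and the stagnation point: ½ρv² = P_stag − P_static.
v = √(2ΔP/ρ) = √(2·125000/1260) = 14.1 m/s.

v ≈ 14.1 m/s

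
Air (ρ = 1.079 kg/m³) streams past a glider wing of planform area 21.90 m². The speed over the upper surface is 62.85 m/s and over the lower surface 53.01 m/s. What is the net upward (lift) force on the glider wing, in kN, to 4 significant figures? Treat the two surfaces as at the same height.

The faster flow above has the lower pressure; Bernoulli (same height) gives ΔP = ½ρ(v_up² − v_low²).
ΔP = ½·1.079·(62.85² − 53.01²) = 615.1 Pa.
Lift = ΔP · A = 615.1 × 21.90 = 13470 N.

F = 13.47 kN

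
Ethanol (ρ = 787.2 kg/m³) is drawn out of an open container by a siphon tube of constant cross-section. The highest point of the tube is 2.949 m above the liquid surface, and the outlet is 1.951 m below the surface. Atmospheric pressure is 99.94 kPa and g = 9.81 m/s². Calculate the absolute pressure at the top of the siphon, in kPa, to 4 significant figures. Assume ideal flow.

From the surface to the outlet (both open to atmosphere, surface at rest): v = √(2g·h_out) = √(2·9.81·1.951) = 6.187 m/s.
The bore is uniform, so the speed at the crest is the same v. Bernoulli surface→crest: P_atm = P_top + ½ρv² + ρg·h_top.
P_top = 99940 − ½·787.2·6.187² − 787.2·9.81·2.949 = 62100 Pa.

62.10 kPa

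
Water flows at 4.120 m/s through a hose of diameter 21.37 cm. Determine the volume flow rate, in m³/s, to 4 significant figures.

Q = A·v = 0.03587 m² × 4.120 m/s = 0.1478 m³/s.

Q = 0.1478 m³/s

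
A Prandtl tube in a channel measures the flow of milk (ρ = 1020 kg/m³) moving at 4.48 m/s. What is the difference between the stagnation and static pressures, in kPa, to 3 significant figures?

Bernoulli between the free stream and the stagnation point: ½ρv² = P_stag − P_static.
ΔP = ½·1020·4.48² = 10200 Pa.

ΔP ≈ 10.2 kPa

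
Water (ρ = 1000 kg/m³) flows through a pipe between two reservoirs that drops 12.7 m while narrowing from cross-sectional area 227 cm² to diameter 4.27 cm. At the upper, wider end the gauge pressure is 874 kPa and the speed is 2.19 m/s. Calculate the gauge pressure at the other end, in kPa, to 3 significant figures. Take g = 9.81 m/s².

The volume flow rate is constant, so v₂ = (A₁/A₂)v₁ = (227/14.3)·2.19 = 34.7 m/s.
Applying Bernoulli between the two ends and solving for P₂: P₂ = P₁ + ½ρ(v₁² − v₂²) − ρgΔh.
P₂ = 874000 + ½·1000·(2.19² − 34.7²) − 1000·9.81·(−12.7) = 874000 + (-600000) − (-125000) = 398000 Pa.

P₂ = 398 kPa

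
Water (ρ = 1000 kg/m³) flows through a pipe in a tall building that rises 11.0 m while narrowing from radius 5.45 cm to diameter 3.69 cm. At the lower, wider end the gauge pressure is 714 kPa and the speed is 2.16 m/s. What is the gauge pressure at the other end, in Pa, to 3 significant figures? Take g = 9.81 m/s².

By continuity, v₂ = v₁·A₁/A₂ = 2.16·(93.3/10.7) = 18.8 m/s.
Bernoulli: P₁ + ½ρv₁² + ρg h₁ = P₂ + ½ρv₂² + ρg h₂, so P₂ = P₁ + ½ρ(v₁² − v₂²) − ρg(h₂ − h₁).
P₂ = 714000 + ½·1000·(2.16² − 18.8²) − 1000·9.81·(+11.0) = 714000 + (-175000) − (108000) = 431000 Pa.

431000 Pa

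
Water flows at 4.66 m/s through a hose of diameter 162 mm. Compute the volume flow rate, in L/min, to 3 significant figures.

5760 L/min

Q = A·v = 0.0206 m² × 4.66 m/s = 0.0961 m³/s.
Converting: 0.0961 m³/s × 60000 = 5760 L/min.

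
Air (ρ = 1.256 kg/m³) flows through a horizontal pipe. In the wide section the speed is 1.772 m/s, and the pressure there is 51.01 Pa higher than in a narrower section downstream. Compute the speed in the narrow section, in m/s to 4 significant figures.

Along the level pipe P + ½ρv² is conserved, hence v₂² = v₁² + 2(P₁ − P₂)/ρ.
v₂ = √(1.772² + 2·51.01/1.256) = √(3.140 + 81.23) = 9.185 m/s.

v₂ = 9.185 m/s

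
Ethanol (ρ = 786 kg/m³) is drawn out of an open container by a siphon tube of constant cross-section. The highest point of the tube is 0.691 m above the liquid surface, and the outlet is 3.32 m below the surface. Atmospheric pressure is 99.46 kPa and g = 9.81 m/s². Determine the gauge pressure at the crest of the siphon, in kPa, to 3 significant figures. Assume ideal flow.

From the surface to the outlet (both open to atmosphere, surface at rest): v = √(2g·h_out) = √(2·9.81·3.32) = 8.07 m/s.
The bore is uniform, so the speed at the crest is the same v. Bernoulli surface→crest: P_atm = P_top + ½ρv² + ρg·h_top.
P_top = 99460 − ½·786·8.07² − 786·9.81·0.691 = 68500 Pa. So P_gauge = P_top − P_atm = -30900 Pa.

P_gauge ≈ -30.9 kPa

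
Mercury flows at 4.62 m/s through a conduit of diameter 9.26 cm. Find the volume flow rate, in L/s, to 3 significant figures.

31.1 L/s

Q = A·v = 0.00673 m² × 4.62 m/s = 0.0311 m³/s.
Converting: 0.0311 m³/s × 1000 = 31.1 L/s.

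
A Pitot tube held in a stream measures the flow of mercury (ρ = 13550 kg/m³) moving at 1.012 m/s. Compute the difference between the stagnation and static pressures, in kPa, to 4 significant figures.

ΔP = 6.939 kPa

At the stagnation point the flow is brought to rest, so Bernoulli gives P_stag − P_static = ½ρv².
ΔP = ½·13550·1.012² = 6939 Pa.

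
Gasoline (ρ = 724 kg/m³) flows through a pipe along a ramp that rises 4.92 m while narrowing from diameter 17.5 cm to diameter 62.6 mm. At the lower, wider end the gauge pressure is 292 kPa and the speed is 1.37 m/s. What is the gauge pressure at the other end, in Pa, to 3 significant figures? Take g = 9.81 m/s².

Mass conservation (A₁v₁ = A₂v₂) gives v₂ = 1.37 × 241/30.8 = 10.7 m/s.
Energy conservation along the streamline gives P₂ = P₁ − ½ρ(v₂² − v₁²) − ρg(h₂ − h₁).
P₂ = 292000 + ½·724·(1.37² − 10.7²) − 724·9.81·(+4.92) = 292000 + (-40800) − (34900) = 216000 Pa.

216000 Pa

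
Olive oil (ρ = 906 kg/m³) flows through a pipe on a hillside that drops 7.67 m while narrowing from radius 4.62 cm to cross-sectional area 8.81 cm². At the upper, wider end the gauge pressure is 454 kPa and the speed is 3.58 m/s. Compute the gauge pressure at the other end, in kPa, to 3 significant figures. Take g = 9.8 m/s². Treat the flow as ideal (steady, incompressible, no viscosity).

Continuity gives A₁v₁ = A₂v₂, so v₂ = (67.1 cm²)/(8.81 cm²) × 3.58 m/s = 27.2 m/s.
Applying Bernoulli between the two ends and solving for P₂: P₂ = P₁ + ½ρ(v₁² − v₂²) − ρgΔh.
P₂ = 454000 + ½·906·(3.58² − 27.2²) − 906·9.8·(−7.67) = 454000 + (-331000) − (-68100) = 192000 Pa.

P₂ = 192 kPa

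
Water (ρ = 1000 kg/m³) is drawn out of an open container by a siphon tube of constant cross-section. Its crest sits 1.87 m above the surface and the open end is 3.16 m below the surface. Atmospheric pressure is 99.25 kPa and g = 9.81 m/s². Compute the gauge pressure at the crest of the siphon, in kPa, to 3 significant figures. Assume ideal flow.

P_gauge ≈ -49.3 kPa

Bernoulli surface→outlet gives ½v² = g·h_out, so v = √(2·9.81·3.16) = 7.87 m/s.
Continuity keeps v the same throughout the tube; from surface to crest, P_atm + 0 = P_top + ½ρv² + ρg·h_top.
P_top = 99250 − ½·1000·7.87² − 1000·9.81·1.87 = 49900 Pa. So P_gauge = P_top − P_atm = -49300 Pa.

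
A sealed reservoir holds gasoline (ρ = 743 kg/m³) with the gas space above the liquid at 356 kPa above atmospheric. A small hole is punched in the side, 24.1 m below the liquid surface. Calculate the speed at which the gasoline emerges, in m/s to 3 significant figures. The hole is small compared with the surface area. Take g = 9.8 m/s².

v ≈ 37.8 m/s

Take point 1 at the surface (v₁ ≈ 0) and point 2 at the hole (at atmospheric pressure). Bernoulli: P₁ + ρg h = P_atm + ½ρv₂².
With P₁ − P_atm = 356000 Pa, v₂ = √(2gh + 2ΔP/ρ) = √(2·9.8·24.1 + 2·356000/743) = 37.8 m/s.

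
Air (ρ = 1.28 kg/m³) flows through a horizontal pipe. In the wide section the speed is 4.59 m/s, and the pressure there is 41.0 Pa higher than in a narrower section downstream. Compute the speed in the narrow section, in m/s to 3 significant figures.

v₂ ≈ 9.23 m/s

Along the level pipe P + ½ρv² is conserved, hence v₂² = v₁² + 2(P₁ − P₂)/ρ.
v₂ = √(4.59² + 2·41.0/1.28) = √(21.1 + 64.1) = 9.23 m/s.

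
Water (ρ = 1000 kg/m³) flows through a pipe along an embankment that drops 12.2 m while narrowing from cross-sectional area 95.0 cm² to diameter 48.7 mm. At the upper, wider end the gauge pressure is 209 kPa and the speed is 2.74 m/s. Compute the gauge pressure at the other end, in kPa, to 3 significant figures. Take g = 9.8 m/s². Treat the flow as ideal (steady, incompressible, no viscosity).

Mass conservation (A₁v₁ = A₂v₂) gives v₂ = 2.74 × 95.0/18.6 = 14.0 m/s.
Bernoulli: P₁ + ½ρv₁² + ρg h₁ = P₂ + ½ρv₂² + ρg h₂, so P₂ = P₁ + ½ρ(v₁² − v₂²) − ρg(h₂ − h₁).
P₂ = 209000 + ½·1000·(2.74² − 14.0²) − 1000·9.8·(−12.2) = 209000 + (-93900) − (-120000) = 235000 Pa.

P₂ ≈ 235 kPa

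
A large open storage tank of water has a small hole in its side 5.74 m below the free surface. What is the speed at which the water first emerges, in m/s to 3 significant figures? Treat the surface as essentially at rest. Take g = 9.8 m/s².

10.6 m/s

With the surface at rest and both surface and jet at atmospheric pressure, Bernoulli gives ρg h = ½ρv², so v = √(2gh) = √(2·9.8·5.74) = 10.6 m/s.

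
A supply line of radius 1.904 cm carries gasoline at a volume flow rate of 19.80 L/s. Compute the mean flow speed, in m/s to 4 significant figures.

v = 17.39 m/s

Q = 19.80 L/s = 0.01980 m³/s.
v = Q/A = 0.01980 / 0.001139 = 17.39 m/s.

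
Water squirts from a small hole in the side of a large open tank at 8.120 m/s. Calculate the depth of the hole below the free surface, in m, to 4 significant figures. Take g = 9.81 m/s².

h ≈ 3.361 m

Inverting v = √(2gh) gives h = v² / 2g.
h = 8.120²/(2·9.81) = 65.93/19.62 = 3.361 m.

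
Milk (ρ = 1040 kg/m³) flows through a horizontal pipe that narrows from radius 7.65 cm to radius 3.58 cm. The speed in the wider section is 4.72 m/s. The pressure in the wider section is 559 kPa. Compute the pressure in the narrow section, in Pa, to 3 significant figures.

The volume flow rate is constant, so v₂ = (A₁/A₂)v₁ = (184/40.3)·4.72 = 21.6 m/s.
The pipe is horizontal, so Bernoulli reduces to P₁ + ½ρv₁² = P₂ + ½ρv₂².
P₂ = P₁ − ½ρ(v₂² − v₁²) = 559000 − ½·1040·(21.6² − 4.72²) = 559000 − 230000 = 329000 Pa.

P₂ ≈ 329000 Pa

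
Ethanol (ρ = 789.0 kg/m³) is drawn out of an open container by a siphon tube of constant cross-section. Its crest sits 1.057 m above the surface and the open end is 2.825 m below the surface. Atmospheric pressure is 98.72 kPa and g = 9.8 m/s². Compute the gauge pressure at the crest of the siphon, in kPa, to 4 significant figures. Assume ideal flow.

P_gauge ≈ -30.02 kPa

From the surface to the outlet (both open to atmosphere, surface at rest): v = √(2g·h_out) = √(2·9.8·2.825) = 7.441 m/s.
Continuity keeps v the same throughout the tube; from surface to crest, P_atm + 0 = P_top + ½ρv² + ρg·h_top.
P_top = 98720 − ½·789.0·7.441² − 789.0·9.8·1.057 = 68700 Pa. So P_gauge = P_top − P_atm = -30020 Pa.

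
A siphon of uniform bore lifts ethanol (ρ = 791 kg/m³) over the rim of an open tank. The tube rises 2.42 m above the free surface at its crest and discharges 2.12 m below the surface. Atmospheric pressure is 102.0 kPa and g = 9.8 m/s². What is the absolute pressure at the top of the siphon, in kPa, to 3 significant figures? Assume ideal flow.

From the surface to the outlet (both open to atmosphere, surface at rest): v = √(2g·h_out) = √(2·9.8·2.12) = 6.45 m/s.
Continuity keeps v the same throughout the tube; from surface to crest, P_atm + 0 = P_top + ½ρv² + ρg·h_top.
P_top = 102000 − ½·791·6.45² − 791·9.8·2.42 = 66800 Pa.

P_top = 66.8 kPa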